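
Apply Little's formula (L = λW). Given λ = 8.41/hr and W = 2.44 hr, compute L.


L = λW = 8.41·2.44 = 20.5204

Final: 20.5204


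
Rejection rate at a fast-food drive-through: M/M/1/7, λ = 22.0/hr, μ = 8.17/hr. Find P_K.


ρ = λ/μ = 22.0/8.17 = 2.6928
P_K = (1−ρ)ρ^K/(1−ρ^(K+1)) = (-1.6928·1026.607352)/(1 − 2764.426162)
= -1737.818810/-2763.426162 = 0.628864

Final: 0.628864


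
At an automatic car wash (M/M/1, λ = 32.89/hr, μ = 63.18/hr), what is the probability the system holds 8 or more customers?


ρ = 32.89/63.18 = 0.5206
P(N ≥ n) = ρ^n = 0.5206^8 = 0.005394

Final: 0.005394


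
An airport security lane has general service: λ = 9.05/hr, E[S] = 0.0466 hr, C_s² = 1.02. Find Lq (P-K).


ρ = λ·E[S] = 9.05·0.0466 = 0.4217
Lq = ρ²(1+C_s²)/(2(1−ρ)) = 0.1779·(1+1.02)/(2·0.5783)
= 0.1779·2.0200/1.1565 = 0.31064

Final: 0.31064


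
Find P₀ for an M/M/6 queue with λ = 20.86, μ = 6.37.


a = λ/μ = 20.86/6.37 = 3.2747; ρ = a/c = 0.5458
Σ_{k=0}^{5} a^k/k! (terms k=0..5) = 1.00000 + 3.27473 + 5.36191 + 5.85293 + 4.79168 + 3.13829 = 23.41954
Tail: a^6/(6!(1−ρ)) = 1233.24462/(720·0.4542) = 3.77101
P₀ = 1/(23.41954 + 3.77101) = 1/27.19055 = 0.036777

Final: 0.036777


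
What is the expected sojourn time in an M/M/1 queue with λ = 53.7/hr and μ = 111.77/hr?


W = 1/(μ−λ) = 1/(111.77 − 53.7) = 1/58.07 = 0.01722 hr

Final: 0.01722 hr


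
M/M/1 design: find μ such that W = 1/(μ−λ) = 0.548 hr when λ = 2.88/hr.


W = 1/(μ−λ) ⇒ μ − λ = 1/W = 1/0.548 = 1.8248
μ = λ + 1/W = 2.88 + 1.8248 = 4.7048 per hr

Final: 4.7048 /hr


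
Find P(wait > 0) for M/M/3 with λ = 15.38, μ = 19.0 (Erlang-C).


a = λ/μ = 0.8095; ρ = a/3 = 0.2698
P₀ = 0.442837 (from M/M/c formula)
C(c,a) = [a^c/(c!(1−ρ))]·P₀ = [0.53041/(6·0.7302)]·0.442837
= 0.12107·0.442837 = 0.053613

Final: 0.053613


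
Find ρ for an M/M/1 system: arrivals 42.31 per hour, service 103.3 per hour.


ρ = λ/μ = 42.31/103.3 = 0.4096

Final: 0.4096


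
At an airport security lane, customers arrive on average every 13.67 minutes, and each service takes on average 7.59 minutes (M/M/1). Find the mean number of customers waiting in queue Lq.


λ = 60/13.67 = 4.3892 /hr
μ = 60/7.59 = 7.9051 /hr
ρ = λ/μ = 4.3892/7.9051 = 0.5552
Lq = ρ²/(1−ρ) = 0.3083/0.4448 = 0.6931

Final: 0.6931


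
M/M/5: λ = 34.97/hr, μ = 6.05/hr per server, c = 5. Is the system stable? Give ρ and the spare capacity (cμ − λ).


Total capacity cμ = 5·6.05 = 30.25/hr
ρ = λ/(cμ) = 34.97/30.25 = 1.1560
Stable ⇔ ρ < 1: NO
Spare capacity = cμ − λ = 30.25 − 34.97 = -4.72/hr

Final: ρ = 1.1560; unstable; margin = -4.72/hr


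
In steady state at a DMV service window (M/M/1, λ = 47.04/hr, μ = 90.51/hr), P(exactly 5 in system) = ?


ρ = 47.04/90.51 = 0.5197
P_n = (1−ρ)·ρ^n = (1 − 0.5197)·0.5197^5 = 0.4803·0.037919 = 0.018212

Final: 0.018212


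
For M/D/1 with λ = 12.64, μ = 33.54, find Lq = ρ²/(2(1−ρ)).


ρ = 12.64/33.54 = 0.3769
M/D/1: Lq = ρ²/(2(1−ρ)) = 0.1420/(2·0.6231) = 0.11396

Final: 0.11396


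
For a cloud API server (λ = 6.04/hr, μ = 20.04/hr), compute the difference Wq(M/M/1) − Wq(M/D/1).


ρ = 6.04/20.04 = 0.3014
Wq(M/M/1) = ρ/(μ−λ) = 0.3014/14.00 = 0.02153 hr
Wq(M/D/1) = ρ/(2(μ−λ)) = 0.01076 hr
Savings = 0.02153 − 0.01076 = 0.01076 hr

Final: 0.01076 hr


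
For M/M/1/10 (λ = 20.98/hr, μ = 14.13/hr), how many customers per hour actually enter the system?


ρ = 1.4848; P_K = (1−ρ)ρ^10/(1−ρ^11) = 0.330779
λ_eff = λ(1 − P_K) = 20.98·(1 − 0.330779) = 20.98·0.669221 = 14.0402 /hr

Final: 14.0402 /hr


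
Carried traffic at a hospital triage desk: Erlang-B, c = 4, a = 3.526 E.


B(4,3.526) = 0.262994 (Erlang-B)
Carried load = a(1 − B) = 3.526·(1 − 0.262994) = 3.526·0.737006 = 2.5987 E

Final: 2.5987 Erlangs


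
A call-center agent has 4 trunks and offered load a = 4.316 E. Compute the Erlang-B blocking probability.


B(c,a) = (a^c/c!) / Σ_{k=0}^{c} a^k/k!
a^4/4! = 14.458209
Σ terms (k=0..4): 1.00000 + 4.31600 + 9.31393 + 13.39964 + 14.45821 = 42.487775
B = 14.458209/42.487775 = 0.340291

Final: 0.340291


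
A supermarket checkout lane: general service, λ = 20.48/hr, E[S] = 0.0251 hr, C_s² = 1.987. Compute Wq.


ρ = λ·E[S] = 20.48·0.0251 = 0.5140
E[S²] = E[S]²(1+C_s²) = 0.0251²·(1+1.987) = 0.001882
Wq = λ·E[S²]/(2(1−ρ)) = 20.48·0.001882/(2·0.4860) = 0.03965 hr

Final: 0.03965 hr


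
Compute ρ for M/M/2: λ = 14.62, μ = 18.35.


ρ = λ/(cμ) = 14.62/(2·18.35) = 14.62/36.70 = 0.3984

Final: 0.3984


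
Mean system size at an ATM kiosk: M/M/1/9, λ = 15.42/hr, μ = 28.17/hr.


ρ = 15.42/28.17 = 0.5474
L = ρ[1 − (K+1)ρ^K + Kρ^(K+1)] / [(1−ρ)(1−ρ^(K+1))]
Numerator: 0.5474·(1 − 10·0.004412 + 9·0.002415) = 0.535137
Denominator: (0.4526)·(0.997585) = 0.451516
L = 0.535137/0.451516 = 1.1852

Final: 1.1852


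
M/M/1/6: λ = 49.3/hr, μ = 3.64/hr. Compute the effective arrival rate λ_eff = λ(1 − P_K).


ρ = 13.5440; P_K = (1−ρ)ρ^6/(1−ρ^7) = 0.926166
λ_eff = λ(1 − P_K) = 49.3·(1 − 0.926166) = 49.3·0.073834 = 3.6400 /hr

Final: 3.6400 /hr


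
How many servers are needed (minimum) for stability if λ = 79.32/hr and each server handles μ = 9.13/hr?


Stability requires cμ > λ ⇔ c > λ/μ.
λ/μ = 79.32/9.13 = 8.6878
Minimum integer c = ⌊8.6878⌋ + 1 = 9
Check: 9·9.13 = 82.17 > 79.32, while 8·9.13 = 73.04 ≤ 79.32

Final: 9 servers


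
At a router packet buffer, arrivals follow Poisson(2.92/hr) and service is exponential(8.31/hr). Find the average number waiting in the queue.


ρ = 2.92/8.31 = 0.3514
Lq = ρ²/(1−ρ) = 0.1235/0.6486 = 0.1904

Final: 0.1904


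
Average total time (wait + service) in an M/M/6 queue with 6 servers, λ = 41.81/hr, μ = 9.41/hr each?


a = 4.4431; ρ = 0.7405; P₀ = 0.009825
Lq = P₀·a^c·ρ/(c!(1−ρ)²) = 1.15472
Wq = Lq/λ = 1.15472/41.81 = 0.02762 hr
W = Wq + 1/μ = 0.02762 + 0.10627 = 0.13389 hr

Final: 0.13389 hr


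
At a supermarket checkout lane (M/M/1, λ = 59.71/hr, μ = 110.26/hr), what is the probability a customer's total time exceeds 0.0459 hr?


W ~ Exponential(μ−λ) for M/M/1.
μ − λ = 110.26 − 59.71 = 50.5500
P(W > t) = e^{−(μ−λ)t} = e^{−2.3202} = 0.098250

Final: 0.098250


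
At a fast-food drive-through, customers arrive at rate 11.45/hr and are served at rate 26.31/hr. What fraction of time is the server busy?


ρ = λ/μ = 11.45/26.31 = 0.4352

Final: 0.4352


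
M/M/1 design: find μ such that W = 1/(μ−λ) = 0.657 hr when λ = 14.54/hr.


W = 1/(μ−λ) ⇒ μ − λ = 1/W = 1/0.657 = 1.5221
μ = λ + 1/W = 14.54 + 1.5221 = 16.0621 per hr

Final: 16.0621 /hr


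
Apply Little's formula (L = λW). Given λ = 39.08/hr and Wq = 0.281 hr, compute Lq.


Lq = λWq = 39.08·0.281 = 10.9815

Final: 10.9815


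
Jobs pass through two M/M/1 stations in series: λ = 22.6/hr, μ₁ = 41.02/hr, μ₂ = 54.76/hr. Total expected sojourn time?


Each node sees arrival rate λ = 22.6/hr (tandem ⇒ throughput preserved).
W₁ = 1/(μ₁−λ) = 1/(41.02−22.6) = 0.05429 hr
W₂ = 1/(μ₂−λ) = 1/(54.76−22.6) = 0.03109 hr
W_total = W₁ + W₂ = 0.05429 + 0.03109 = 0.08538 hr

Final: 0.08538 hr


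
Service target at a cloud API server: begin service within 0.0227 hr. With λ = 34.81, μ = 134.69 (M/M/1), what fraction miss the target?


ρ = 34.81/134.69 = 0.2584
P(Wq > t) = ρ·e^{−(μ−λ)t} = 0.2584·e^{−2.2673}
= 0.2584·0.103594 = 0.026773

Final: 0.026773


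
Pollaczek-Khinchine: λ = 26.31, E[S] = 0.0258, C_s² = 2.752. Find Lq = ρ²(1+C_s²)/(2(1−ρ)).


ρ = λ·E[S] = 26.31·0.0258 = 0.6788
Lq = ρ²(1+C_s²)/(2(1−ρ)) = 0.4608·(1+2.752)/(2·0.3212)
= 0.4608·3.7520/0.6424 = 2.69114

Final: 2.69114


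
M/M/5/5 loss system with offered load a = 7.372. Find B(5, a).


B(c,a) = (a^c/c!) / Σ_{k=0}^{c} a^k/k!
a^5/5! = 181.445159
Σ terms (k=0..5): 1.00000 + 7.37200 + 27.17319 + 66.77359 + 123.06373 + 181.44516 = 406.827669
B = 181.445159/406.827669 = 0.446000

Final: 0.446000


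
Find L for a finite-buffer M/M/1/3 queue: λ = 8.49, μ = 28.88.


ρ = 8.49/28.88 = 0.2940
L = ρ[1 − (K+1)ρ^K + Kρ^(K+1)] / [(1−ρ)(1−ρ^(K+1))]
Numerator: 0.2940·(1 − 4·0.025406 + 3·0.007469) = 0.270687
Denominator: (0.7060)·(0.992531) = 0.700752
L = 0.270687/0.700752 = 0.3863

Final: 0.3863


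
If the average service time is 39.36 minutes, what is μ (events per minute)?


μ = 1/(service time) in consistent units.
1 minute = 1 min, so μ = 1/39.36 = 0.02541 per minute

Final: 0.02541 /min


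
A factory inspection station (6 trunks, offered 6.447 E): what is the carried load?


B(6,6.447) = 0.295566 (Erlang-B)
Carried load = a(1 − B) = 6.447·(1 − 0.295566) = 6.447·0.704434 = 4.5415 E

Final: 4.5415 Erlangs


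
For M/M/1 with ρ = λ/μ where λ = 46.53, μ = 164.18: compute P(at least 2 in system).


ρ = 46.53/164.18 = 0.2834
P(N ≥ n) = ρ^n = 0.2834^2 = 0.080320

Final: 0.080320


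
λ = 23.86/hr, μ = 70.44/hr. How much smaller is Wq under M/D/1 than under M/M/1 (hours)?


ρ = 23.86/70.44 = 0.3387
Wq(M/M/1) = ρ/(μ−λ) = 0.3387/46.58 = 0.007272 hr
Wq(M/D/1) = ρ/(2(μ−λ)) = 0.003636 hr
Savings = 0.007272 − 0.003636 = 0.003636 hr

Final: 0.003636 hr


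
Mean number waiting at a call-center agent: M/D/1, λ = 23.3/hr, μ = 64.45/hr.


ρ = 23.3/64.45 = 0.3615
M/D/1: Lq = ρ²/(2(1−ρ)) = 0.1307/(2·0.6385) = 0.10235

Final: 0.10235


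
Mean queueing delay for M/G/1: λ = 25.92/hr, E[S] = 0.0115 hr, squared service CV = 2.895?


ρ = λ·E[S] = 25.92·0.0115 = 0.2981
E[S²] = E[S]²(1+C_s²) = 0.0115²·(1+2.895) = 0.0005151
Wq = λ·E[S²]/(2(1−ρ)) = 25.92·0.0005151/(2·0.7019) = 0.009511 hr

Final: 0.009511 hr


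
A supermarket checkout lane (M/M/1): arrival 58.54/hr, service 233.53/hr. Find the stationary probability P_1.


ρ = 58.54/233.53 = 0.2507
P_n = (1−ρ)·ρ^n = (1 − 0.2507)·0.2507^1 = 0.7493·0.250674 = 0.187837

Final: 0.187837


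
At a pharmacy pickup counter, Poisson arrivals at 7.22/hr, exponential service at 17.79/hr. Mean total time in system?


W = 1/(μ−λ) = 1/(17.79 − 7.22) = 1/10.57 = 0.09461 hr

Final: 0.09461 hr


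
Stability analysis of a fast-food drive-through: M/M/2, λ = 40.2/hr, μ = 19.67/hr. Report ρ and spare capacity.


Total capacity cμ = 2·19.67 = 39.34/hr
ρ = λ/(cμ) = 40.2/39.34 = 1.0219
Stable ⇔ ρ < 1: NO
Spare capacity = cμ − λ = 39.34 − 40.2 = -0.86/hr

Final: ρ = 1.0219; unstable; margin = -0.86/hr


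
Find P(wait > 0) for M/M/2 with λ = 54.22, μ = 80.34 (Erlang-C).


a = λ/μ = 0.6749; ρ = a/2 = 0.3374
P₀ = 0.495393 (from M/M/c formula)
C(c,a) = [a^c/(c!(1−ρ))]·P₀ = [0.45547/(2·0.6626)]·0.495393
= 0.34372·0.495393 = 0.170275

Final: 0.170275


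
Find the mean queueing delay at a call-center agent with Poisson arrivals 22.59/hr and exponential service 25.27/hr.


ρ = 22.59/25.27 = 0.8939
Wq = ρ/(μ−λ) = 0.8939/(25.27 − 22.59) = 0.8939/2.68 = 0.3336 hr

Final: 0.3336 hr


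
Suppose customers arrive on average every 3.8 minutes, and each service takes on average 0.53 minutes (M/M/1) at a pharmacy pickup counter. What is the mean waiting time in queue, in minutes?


λ = 60/3.8 = 15.7895 /hr
μ = 60/0.53 = 113.2075 /hr
ρ = λ/μ = 15.7895/113.2075 = 0.1395
Wq = ρ/(μ−λ) = 0.1395/(113.2075−15.7895) = 0.001432 hr
In minutes: 0.001432·60 = 0.08590 min

Final: 0.08590 min


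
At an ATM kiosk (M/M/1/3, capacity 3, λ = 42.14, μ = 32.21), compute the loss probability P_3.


ρ = λ/μ = 42.14/32.21 = 1.3083
P_K = (1−ρ)ρ^K/(1−ρ^(K+1)) = (-0.3083·2.239296)/(1 − 2.929647)
= -0.690351/-1.929647 = 0.357760

Final: 0.357760


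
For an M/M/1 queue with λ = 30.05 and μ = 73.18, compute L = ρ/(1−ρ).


ρ = λ/μ = 30.05/73.18 = 0.4106
L = ρ/(1−ρ) = 0.4106/(1 − 0.4106) = 0.4106/0.5894 = 0.6967

Final: 0.6967


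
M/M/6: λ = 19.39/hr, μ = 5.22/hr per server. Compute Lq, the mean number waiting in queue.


a = λ/μ = 3.7146; ρ = a/6 = 0.6191
P₀ = 0.022957
Lq = P₀·a^c·ρ / (c!·(1−ρ)²) = 0.022957·2626.90179·0.6191/(720·0.14509)
= 0.35739

Final: 0.35739


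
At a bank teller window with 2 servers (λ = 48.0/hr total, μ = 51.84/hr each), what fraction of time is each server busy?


ρ = λ/(cμ) = 48.0/(2·51.84) = 48.0/103.68 = 0.4630

Final: 0.4630


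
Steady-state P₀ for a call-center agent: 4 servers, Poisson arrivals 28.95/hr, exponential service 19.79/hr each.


a = λ/μ = 28.95/19.79 = 1.4629; ρ = a/c = 0.3657
Σ_{k=0}^{3} a^k/k! (terms k=0..3) = 1.00000 + 1.46286 + 1.06998 + 0.52174 = 4.05458
Tail: a^4/(4!(1−ρ)) = 4.57943/(24·0.6343) = 0.30083
P₀ = 1/(4.05458 + 0.30083) = 1/4.35541 = 0.229600

Final: 0.229600


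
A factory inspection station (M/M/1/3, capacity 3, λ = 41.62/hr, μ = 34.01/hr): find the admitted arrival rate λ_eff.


ρ = 1.2238; P_K = (1−ρ)ρ^3/(1−ρ^4) = 0.329973
λ_eff = λ(1 − P_K) = 41.62·(1 − 0.329973) = 41.62·0.670027 = 27.8865 /hr

Final: 27.8865 /hr


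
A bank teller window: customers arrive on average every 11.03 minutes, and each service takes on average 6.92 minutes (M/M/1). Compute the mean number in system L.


λ = 60/11.03 = 5.4397 /hr
μ = 60/6.92 = 8.6705 /hr
ρ = λ/μ = 5.4397/8.6705 = 0.6274
L = ρ/(1−ρ) = 0.6274/0.3726 = 1.6837

Final: 1.6837


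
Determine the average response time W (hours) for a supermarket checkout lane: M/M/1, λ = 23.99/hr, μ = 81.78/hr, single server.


W = 1/(μ−λ) = 1/(81.78 − 23.99) = 1/57.79 = 0.01730 hr

Final: 0.01730 hr


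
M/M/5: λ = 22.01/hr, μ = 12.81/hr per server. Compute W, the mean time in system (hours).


a = 1.7182; ρ = 0.3436; P₀ = 0.178797
Lq = P₀·a^c·ρ/(c!(1−ρ)²) = 0.01780
Wq = Lq/λ = 0.01780/22.01 = 0.0008086 hr
W = Wq + 1/μ = 0.0008086 + 0.07806 = 0.07887 hr

Final: 0.07887 hr


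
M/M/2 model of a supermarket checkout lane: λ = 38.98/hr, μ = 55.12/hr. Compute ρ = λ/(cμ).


ρ = λ/(cμ) = 38.98/(2·55.12) = 38.98/110.24 = 0.3536

Final: 0.3536


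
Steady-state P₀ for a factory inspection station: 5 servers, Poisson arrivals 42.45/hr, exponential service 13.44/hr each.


a = λ/μ = 42.45/13.44 = 3.1585; ρ = a/c = 0.6317
Σ_{k=0}^{4} a^k/k! (terms k=0..4) = 1.00000 + 3.15848 + 4.98800 + 5.25151 + 4.14670 = 18.54469
Tail: a^5/(5!(1−ρ)) = 314.33456/(120·0.3683) = 7.11222
P₀ = 1/(18.54469 + 7.11222) = 1/25.65691 = 0.038976

Final: 0.038976


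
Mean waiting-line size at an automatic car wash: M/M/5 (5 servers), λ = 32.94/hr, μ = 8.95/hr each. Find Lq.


a = λ/μ = 3.6804; ρ = a/5 = 0.7361
P₀ = 0.020521
Lq = P₀·a^c·ρ / (c!·(1−ρ)²) = 0.020521·675.30940·0.7361/(120·0.06965)
= 1.22048

Final: 1.22048


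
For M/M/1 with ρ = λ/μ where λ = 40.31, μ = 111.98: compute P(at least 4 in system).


ρ = 40.31/111.98 = 0.3600
P(N ≥ n) = ρ^n = 0.3600^4 = 0.016791

Final: 0.016791


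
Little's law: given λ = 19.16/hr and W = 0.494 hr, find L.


L = λW = 19.16·0.494 = 9.4650

Final: 9.4650


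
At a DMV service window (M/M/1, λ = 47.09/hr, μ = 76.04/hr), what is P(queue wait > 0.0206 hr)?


ρ = 47.09/76.04 = 0.6193
P(Wq > t) = ρ·e^{−(μ−λ)t} = 0.6193·e^{−0.5964}
= 0.6193·0.550807 = 0.341104

Final: 0.341104


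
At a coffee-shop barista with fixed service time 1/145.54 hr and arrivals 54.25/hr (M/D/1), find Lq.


ρ = 54.25/145.54 = 0.3727
M/D/1: Lq = ρ²/(2(1−ρ)) = 0.1389/(2·0.6273) = 0.11076

Final: 0.11076


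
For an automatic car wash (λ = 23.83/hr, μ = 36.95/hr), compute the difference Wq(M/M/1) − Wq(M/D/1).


ρ = 23.83/36.95 = 0.6449
Wq(M/M/1) = ρ/(μ−λ) = 0.6449/13.12 = 0.04916 hr
Wq(M/D/1) = ρ/(2(μ−λ)) = 0.02458 hr
Savings = 0.04916 − 0.02458 = 0.02458 hr

Final: 0.02458 hr


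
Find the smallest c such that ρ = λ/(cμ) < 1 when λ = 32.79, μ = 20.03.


Stability requires cμ > λ ⇔ c > λ/μ.
λ/μ = 32.79/20.03 = 1.6370
Minimum integer c = ⌊1.6370⌋ + 1 = 2
Check: 2·20.03 = 40.06 > 32.79, while 1·20.03 = 20.03 ≤ 32.79

Final: 2 servers


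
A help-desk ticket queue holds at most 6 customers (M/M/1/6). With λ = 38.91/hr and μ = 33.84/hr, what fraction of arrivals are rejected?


ρ = λ/μ = 38.91/33.84 = 1.1498
P_K = (1−ρ)ρ^K/(1−ρ^(K+1)) = (-0.1498·2.310922)/(1 − 2.657150)
= -0.346229/-1.657150 = 0.208930

Final: 0.208930


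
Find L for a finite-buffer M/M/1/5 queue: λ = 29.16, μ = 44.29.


ρ = 29.16/44.29 = 0.6584
L = ρ[1 − (K+1)ρ^K + Kρ^(K+1)] / [(1−ρ)(1−ρ^(K+1))]
Numerator: 0.6584·(1 − 6·0.123711 + 5·0.081450) = 0.437816
Denominator: (0.3416)·(0.918550) = 0.313788
L = 0.437816/0.313788 = 1.3953

Final: 1.3953


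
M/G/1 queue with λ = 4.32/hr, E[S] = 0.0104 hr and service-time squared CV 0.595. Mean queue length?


ρ = λ·E[S] = 4.32·0.0104 = 0.04493
Lq = ρ²(1+C_s²)/(2(1−ρ)) = 0.002019·(1+0.595)/(2·0.9551)
= 0.002019·1.5950/1.9101 = 0.001685

Final: 0.001685


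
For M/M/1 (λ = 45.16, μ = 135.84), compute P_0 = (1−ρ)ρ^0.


ρ = 45.16/135.84 = 0.3324
P_n = (1−ρ)·ρ^n = (1 − 0.3324)·0.3324^0 = 0.6676·1.000000 = 0.667550

Final: 0.667550


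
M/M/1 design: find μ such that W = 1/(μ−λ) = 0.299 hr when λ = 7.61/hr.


W = 1/(μ−λ) ⇒ μ − λ = 1/W = 1/0.299 = 3.3445
μ = λ + 1/W = 7.61 + 3.3445 = 10.9545 per hr

Final: 10.9545 /hr


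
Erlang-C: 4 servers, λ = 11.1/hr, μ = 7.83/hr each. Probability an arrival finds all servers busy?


a = λ/μ = 1.4176; ρ = a/4 = 0.3544
P₀ = 0.240504 (from M/M/c formula)
C(c,a) = [a^c/(c!(1−ρ))]·P₀ = [4.03873/(24·0.6456)]·0.240504
= 0.26066·0.240504 = 0.062690

Final: 0.062690


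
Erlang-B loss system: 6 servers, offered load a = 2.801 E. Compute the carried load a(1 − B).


B(6,2.801) = 0.041767 (Erlang-B)
Carried load = a(1 − B) = 2.801·(1 − 0.041767) = 2.801·0.958233 = 2.6840 E

Final: 2.6840 Erlangs


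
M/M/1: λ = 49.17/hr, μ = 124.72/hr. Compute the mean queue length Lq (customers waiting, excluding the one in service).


ρ = 49.17/124.72 = 0.3942
Lq = ρ²/(1−ρ) = 0.1554/0.6058 = 0.2566

Final: 0.2566


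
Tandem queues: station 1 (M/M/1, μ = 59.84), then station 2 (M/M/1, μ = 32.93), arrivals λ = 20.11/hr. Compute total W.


Each node sees arrival rate λ = 20.11/hr (tandem ⇒ throughput preserved).
W₁ = 1/(μ₁−λ) = 1/(59.84−20.11) = 0.02517 hr
W₂ = 1/(μ₂−λ) = 1/(32.93−20.11) = 0.07800 hr
W_total = W₁ + W₂ = 0.02517 + 0.07800 = 0.10317 hr

Final: 0.10317 hr


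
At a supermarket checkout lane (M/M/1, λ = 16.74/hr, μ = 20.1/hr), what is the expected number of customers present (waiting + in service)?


ρ = λ/μ = 16.74/20.1 = 0.8328
L = ρ/(1−ρ) = 0.8328/(1 − 0.8328) = 0.8328/0.1672 = 4.9821

Final: 4.9821


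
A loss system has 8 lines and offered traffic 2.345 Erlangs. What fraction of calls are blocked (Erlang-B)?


B(c,a) = (a^c/c!) / Σ_{k=0}^{c} a^k/k!
a^8/8! = 0.022679
Σ terms (k=0..8): 1.00000 + 2.34500 + 2.74951 + 2.14920 + 1.25997 + 0.59093 + 0.23095 + 0.07737 + 0.02268 = 10.425612
B = 0.022679/10.425612 = 0.002175

Final: 0.002175


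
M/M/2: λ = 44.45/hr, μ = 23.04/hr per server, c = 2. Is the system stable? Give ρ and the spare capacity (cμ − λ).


Total capacity cμ = 2·23.04 = 46.08/hr
ρ = λ/(cμ) = 44.45/46.08 = 0.9646
Stable ⇔ ρ < 1: YES
Spare capacity = cμ − λ = 46.08 − 44.45 = 1.63/hr

Final: ρ = 0.9646; stable; margin = 1.63/hr


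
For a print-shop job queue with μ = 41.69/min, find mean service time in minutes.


Mean service time = 1/μ = 1/41.69 minute = 0.02399 minute
In minutes: 0.02399 × 1 = 0.02399 min

Final: 0.02399 min


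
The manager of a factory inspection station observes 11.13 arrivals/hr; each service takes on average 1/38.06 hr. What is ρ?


ρ = λ/μ = 11.13/38.06 = 0.2924

Final: 0.2924


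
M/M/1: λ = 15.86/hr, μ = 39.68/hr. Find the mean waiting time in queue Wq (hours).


ρ = 15.86/39.68 = 0.3997
Wq = ρ/(μ−λ) = 0.3997/(39.68 − 15.86) = 0.3997/23.82 = 0.01678 hr

Final: 0.01678 hr


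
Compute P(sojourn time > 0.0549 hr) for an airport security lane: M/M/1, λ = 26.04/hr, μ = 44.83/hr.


W ~ Exponential(μ−λ) for M/M/1.
μ − λ = 44.83 − 26.04 = 18.7900
P(W > t) = e^{−(μ−λ)t} = e^{−1.0316} = 0.356447

Final: 0.356447


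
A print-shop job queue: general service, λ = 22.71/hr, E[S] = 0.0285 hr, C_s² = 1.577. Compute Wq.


ρ = λ·E[S] = 22.71·0.0285 = 0.6472
E[S²] = E[S]²(1+C_s²) = 0.0285²·(1+1.577) = 0.002093
Wq = λ·E[S²]/(2(1−ρ)) = 22.71·0.002093/(2·0.3528) = 0.06738 hr

Final: 0.06738 hr


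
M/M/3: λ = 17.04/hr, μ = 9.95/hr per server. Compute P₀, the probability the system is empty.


a = λ/μ = 17.04/9.95 = 1.7126; ρ = a/c = 0.5709
Σ_{k=0}^{2} a^k/k! (terms k=0..2) = 1.00000 + 1.71256 + 1.46644 = 4.17900
Tail: a^3/(3!(1−ρ)) = 5.02273/(6·0.4291) = 1.95067
P₀ = 1/(4.17900 + 1.95067) = 1/6.12967 = 0.163141

Final: 0.163141


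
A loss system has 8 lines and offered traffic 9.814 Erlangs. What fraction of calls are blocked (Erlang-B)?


B(c,a) = (a^c/c!) / Σ_{k=0}^{c} a^k/k!
a^8/8! = 2134.262854
Σ terms (k=0..8): 1.00000 + 9.81400 + 48.15730 + 157.53857 + 386.52089 + 758.66321 + 1240.92012 + 1739.77001 + 2134.26285 = 6476.646948
B = 2134.262854/6476.646948 = 0.329532

Final: 0.329532


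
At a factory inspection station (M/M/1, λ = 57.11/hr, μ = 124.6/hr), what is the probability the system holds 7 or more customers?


ρ = 57.11/124.6 = 0.4583
P(N ≥ n) = ρ^n = 0.4583^7 = 0.004250

Final: 0.004250


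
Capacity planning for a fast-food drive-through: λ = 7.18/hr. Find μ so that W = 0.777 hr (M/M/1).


W = 1/(μ−λ) ⇒ μ − λ = 1/W = 1/0.777 = 1.2870
μ = λ + 1/W = 7.18 + 1.2870 = 8.4670 per hr

Final: 8.4670 /hr


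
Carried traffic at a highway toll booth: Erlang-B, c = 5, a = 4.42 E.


B(5,4.42) = 0.236109 (Erlang-B)
Carried load = a(1 − B) = 4.42·(1 − 0.236109) = 4.42·0.763891 = 3.3764 E

Final: 3.3764 Erlangs


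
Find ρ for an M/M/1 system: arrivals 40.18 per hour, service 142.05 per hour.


ρ = λ/μ = 40.18/142.05 = 0.2829

Final: 0.2829


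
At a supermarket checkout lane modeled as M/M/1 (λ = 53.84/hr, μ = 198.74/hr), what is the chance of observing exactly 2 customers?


ρ = 53.84/198.74 = 0.2709
P_n = (1−ρ)·ρ^n = (1 − 0.2709)·0.2709^2 = 0.7291·0.073390 = 0.053508

Final: 0.053508


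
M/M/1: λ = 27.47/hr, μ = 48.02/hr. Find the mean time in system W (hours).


W = 1/(μ−λ) = 1/(48.02 − 27.47) = 1/20.55 = 0.04866 hr

Final: 0.04866 hr


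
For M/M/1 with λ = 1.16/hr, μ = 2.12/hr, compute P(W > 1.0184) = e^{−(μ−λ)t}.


W ~ Exponential(μ−λ) for M/M/1.
μ − λ = 2.12 − 1.16 = 0.9600
P(W > t) = e^{−(μ−λ)t} = e^{−0.9777} = 0.376189

Final: 0.376189


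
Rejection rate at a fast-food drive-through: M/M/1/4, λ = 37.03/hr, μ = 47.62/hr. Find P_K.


ρ = λ/μ = 37.03/47.62 = 0.7776
P_K = (1−ρ)ρ^K/(1−ρ^(K+1)) = (0.2224·0.365643)/(1 − 0.284329)
= 0.081314/0.715671 = 0.113619

Final: 0.113619


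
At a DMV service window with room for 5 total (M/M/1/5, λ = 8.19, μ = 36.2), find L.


ρ = 8.19/36.2 = 0.2262
L = ρ[1 − (K+1)ρ^K + Kρ^(K+1)] / [(1−ρ)(1−ρ^(K+1))]
Numerator: 0.2262·(1 − 6·0.0005928 + 5·0.0001341) = 0.225590
Denominator: (0.7738)·(0.999866) = 0.773653
L = 0.225590/0.773653 = 0.2916

Final: 0.2916


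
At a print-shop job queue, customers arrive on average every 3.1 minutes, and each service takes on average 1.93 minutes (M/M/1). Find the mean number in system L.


λ = 60/3.1 = 19.3548 /hr
μ = 60/1.93 = 31.0881 /hr
ρ = λ/μ = 19.3548/31.0881 = 0.6226
L = ρ/(1−ρ) = 0.6226/0.3774 = 1.6496

Final: 1.6496


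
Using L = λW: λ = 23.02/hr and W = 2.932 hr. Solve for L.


L = λW = 23.02·2.932 = 67.4946

Final: 67.4946


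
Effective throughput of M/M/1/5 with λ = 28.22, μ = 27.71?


ρ = 1.0184; P_K = (1−ρ)ρ^5/(1−ρ^6) = 0.174357
λ_eff = λ(1 − P_K) = 28.22·(1 − 0.174357) = 28.22·0.825643 = 23.2996 /hr

Final: 23.2996 /hr


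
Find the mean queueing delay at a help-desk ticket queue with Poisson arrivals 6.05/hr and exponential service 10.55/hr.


ρ = 6.05/10.55 = 0.5735
Wq = ρ/(μ−λ) = 0.5735/(10.55 − 6.05) = 0.5735/4.50 = 0.1274 hr

Final: 0.1274 hr


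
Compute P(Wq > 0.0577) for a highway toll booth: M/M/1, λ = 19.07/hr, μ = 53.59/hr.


ρ = 19.07/53.59 = 0.3558
P(Wq > t) = ρ·e^{−(μ−λ)t} = 0.3558·e^{−1.9918}
= 0.3558·0.136449 = 0.048555

Final: 0.048555


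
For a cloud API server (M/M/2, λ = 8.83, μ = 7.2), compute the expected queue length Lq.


a = λ/μ = 1.2264; ρ = a/2 = 0.6132
P₀ = 0.239776
Lq = P₀·a^c·ρ / (c!·(1−ρ)²) = 0.239776·1.50403·0.6132/(2·0.14962)
= 0.73900

Final: 0.73900


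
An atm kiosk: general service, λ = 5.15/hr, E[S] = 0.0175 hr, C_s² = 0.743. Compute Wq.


ρ = λ·E[S] = 5.15·0.0175 = 0.09013
E[S²] = E[S]²(1+C_s²) = 0.0175²·(1+0.743) = 0.0005338
Wq = λ·E[S²]/(2(1−ρ)) = 5.15·0.0005338/(2·0.9099) = 0.001511 hr

Final: 0.001511 hr


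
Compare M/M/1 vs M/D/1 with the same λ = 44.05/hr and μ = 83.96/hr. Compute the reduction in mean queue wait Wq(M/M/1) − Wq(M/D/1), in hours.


ρ = 44.05/83.96 = 0.5247
Wq(M/M/1) = ρ/(μ−λ) = 0.5247/39.91 = 0.01315 hr
Wq(M/D/1) = ρ/(2(μ−λ)) = 0.006573 hr
Savings = 0.01315 − 0.006573 = 0.006573 hr

Final: 0.006573 hr


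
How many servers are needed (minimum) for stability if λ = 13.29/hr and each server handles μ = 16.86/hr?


Stability requires cμ > λ ⇔ c > λ/μ.
λ/μ = 13.29/16.86 = 0.7883
Minimum integer c = ⌊0.7883⌋ + 1 = 1
Check: 1·16.86 = 16.86 > 13.29, while 0·16.86 = 0.00 ≤ 13.29

Final: 1 servers


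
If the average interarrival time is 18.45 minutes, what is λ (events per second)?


λ = 1/(interarrival time) in consistent units.
1 second = 0.0166667 min, so λ = 0.0166667/18.45 = 0.0009033 per second

Final: 0.0009033 /sec


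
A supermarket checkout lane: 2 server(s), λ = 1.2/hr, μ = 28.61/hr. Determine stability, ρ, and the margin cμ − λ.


Total capacity cμ = 2·28.61 = 57.22/hr
ρ = λ/(cμ) = 1.2/57.22 = 0.02097
Stable ⇔ ρ < 1: YES
Spare capacity = cμ − λ = 57.22 − 1.2 = 56.02/hr

Final: ρ = 0.02097; stable; margin = 56.02/hr


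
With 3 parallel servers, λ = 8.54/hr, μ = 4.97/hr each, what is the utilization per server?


ρ = λ/(cμ) = 8.54/(3·4.97) = 8.54/14.91 = 0.5728

Final: 0.5728


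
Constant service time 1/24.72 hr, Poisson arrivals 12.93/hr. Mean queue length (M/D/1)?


ρ = 12.93/24.72 = 0.5231
M/D/1: Lq = ρ²/(2(1−ρ)) = 0.2736/(2·0.4769) = 0.28682

Final: 0.28682


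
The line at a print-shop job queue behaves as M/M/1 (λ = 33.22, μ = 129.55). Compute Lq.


ρ = 33.22/129.55 = 0.2564
Lq = ρ²/(1−ρ) = 0.06575/0.7436 = 0.08843

Final: 0.08843


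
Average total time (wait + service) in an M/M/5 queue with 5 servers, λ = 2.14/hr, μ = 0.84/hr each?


a = 2.5476; ρ = 0.5095; P₀ = 0.076178
Lq = P₀·a^c·ρ/(c!(1−ρ)²) = 0.14429
Wq = Lq/λ = 0.14429/2.14 = 0.06743 hr
W = Wq + 1/μ = 0.06743 + 1.19048 = 1.25790 hr

Final: 1.25790 hr


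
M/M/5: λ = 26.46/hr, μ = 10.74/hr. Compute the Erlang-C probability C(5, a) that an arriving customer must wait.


a = λ/μ = 2.4637; ρ = a/5 = 0.4927
P₀ = 0.083215 (from M/M/c formula)
C(c,a) = [a^c/(c!(1−ρ))]·P₀ = [90.76696/(120·0.5073)]·0.083215
= 1.49112·0.083215 = 0.124084

Final: 0.124084


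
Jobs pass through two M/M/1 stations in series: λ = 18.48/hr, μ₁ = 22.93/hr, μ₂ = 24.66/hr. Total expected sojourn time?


Each node sees arrival rate λ = 18.48/hr (tandem ⇒ throughput preserved).
W₁ = 1/(μ₁−λ) = 1/(22.93−18.48) = 0.22472 hr
W₂ = 1/(μ₂−λ) = 1/(24.66−18.48) = 0.16181 hr
W_total = W₁ + W₂ = 0.22472 + 0.16181 = 0.38653 hr

Final: 0.38653 hr


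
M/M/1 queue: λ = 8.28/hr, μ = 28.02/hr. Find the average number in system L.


ρ = λ/μ = 8.28/28.02 = 0.2955
L = ρ/(1−ρ) = 0.2955/(1 − 0.2955) = 0.2955/0.7045 = 0.4195

Final: 0.4195


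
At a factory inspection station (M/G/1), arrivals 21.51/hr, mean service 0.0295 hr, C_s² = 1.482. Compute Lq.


ρ = λ·E[S] = 21.51·0.0295 = 0.6345
Lq = ρ²(1+C_s²)/(2(1−ρ)) = 0.4026·(1+1.482)/(2·0.3655)
= 0.4026·2.4820/0.7309 = 1.36730

Final: 1.36730


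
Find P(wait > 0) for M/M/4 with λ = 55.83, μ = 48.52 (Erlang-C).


a = λ/μ = 1.1507; ρ = a/4 = 0.2877
P₀ = 0.315545 (from M/M/c formula)
C(c,a) = [a^c/(c!(1−ρ))]·P₀ = [1.75302/(24·0.7123)]·0.315545
= 0.10254·0.315545 = 0.032356

Final: 0.032356


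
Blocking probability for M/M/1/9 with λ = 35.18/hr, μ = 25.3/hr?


ρ = λ/μ = 35.18/25.3 = 1.3905
P_K = (1−ρ)ρ^K/(1−ρ^(K+1)) = (-0.3905·19.434699)/(1 − 27.024218)
= -7.589519/-26.024218 = 0.291633

Final: 0.291633


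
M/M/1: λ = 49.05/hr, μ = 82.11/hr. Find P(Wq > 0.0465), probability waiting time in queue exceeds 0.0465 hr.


ρ = 49.05/82.11 = 0.5974
P(Wq > t) = ρ·e^{−(μ−λ)t} = 0.5974·e^{−1.5373}
= 0.5974·0.214963 = 0.128412

Final: 0.128412


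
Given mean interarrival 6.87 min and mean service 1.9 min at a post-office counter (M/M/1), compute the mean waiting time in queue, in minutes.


λ = 60/6.87 = 8.7336 /hr
μ = 60/1.9 = 31.5789 /hr
ρ = λ/μ = 8.7336/31.5789 = 0.2766
Wq = ρ/(μ−λ) = 0.2766/(31.5789−8.7336) = 0.01211 hr
In minutes: 0.01211·60 = 0.7264 min

Final: 0.7264 min


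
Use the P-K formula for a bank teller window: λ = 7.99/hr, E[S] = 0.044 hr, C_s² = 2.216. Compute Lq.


ρ = λ·E[S] = 7.99·0.044 = 0.3516
Lq = ρ²(1+C_s²)/(2(1−ρ)) = 0.1236·(1+2.216)/(2·0.6484)
= 0.1236·3.2160/1.2969 = 0.30649

Final: 0.30649


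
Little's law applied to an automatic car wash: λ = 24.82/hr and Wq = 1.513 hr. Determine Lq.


Lq = λWq = 24.82·1.513 = 37.5527

Final: 37.5527


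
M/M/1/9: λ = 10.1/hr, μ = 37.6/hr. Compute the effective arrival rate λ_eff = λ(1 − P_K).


ρ = 0.2686; P_K = (1−ρ)ρ^9/(1−ρ^10) = 0.000005325
λ_eff = λ(1 − P_K) = 10.1·(1 − 0.000005325) = 10.1·0.999995 = 10.0999 /hr

Final: 10.0999 /hr


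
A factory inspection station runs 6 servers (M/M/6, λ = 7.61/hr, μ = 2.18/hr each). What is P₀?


a = λ/μ = 7.61/2.18 = 3.4908; ρ = a/c = 0.5818
Σ_{k=0}^{5} a^k/k! (terms k=0..5) = 1.00000 + 3.49083 + 6.09293 + 7.08979 + 6.18730 + 4.31976 = 28.18061
Tail: a^6/(6!(1−ρ)) = 1809.54330/(720·0.4182) = 6.00976
P₀ = 1/(28.18061 + 6.00976) = 1/34.19037 = 0.029248

Final: 0.029248


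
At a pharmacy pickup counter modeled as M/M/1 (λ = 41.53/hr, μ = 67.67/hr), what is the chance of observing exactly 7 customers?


ρ = 41.53/67.67 = 0.6137
P_n = (1−ρ)·ρ^n = (1 − 0.6137)·0.6137^7 = 0.3863·0.032791 = 0.012667

Final: 0.012667


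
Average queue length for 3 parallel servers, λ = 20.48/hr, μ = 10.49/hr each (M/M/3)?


a = λ/μ = 1.9523; ρ = a/3 = 0.6508
P₀ = 0.118911
Lq = P₀·a^c·ρ / (c!·(1−ρ)²) = 0.118911·7.44155·0.6508/(6·0.12196)
= 0.78698

Final: 0.78698


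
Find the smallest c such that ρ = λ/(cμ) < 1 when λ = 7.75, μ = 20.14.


Stability requires cμ > λ ⇔ c > λ/μ.
λ/μ = 7.75/20.14 = 0.3848
Minimum integer c = ⌊0.3848⌋ + 1 = 1
Check: 1·20.14 = 20.14 > 7.75, while 0·20.14 = 0.00 ≤ 7.75

Final: 1 servers


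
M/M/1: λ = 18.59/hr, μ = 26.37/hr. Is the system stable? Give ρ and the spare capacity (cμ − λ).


Total capacity cμ = 1·26.37 = 26.37/hr
ρ = λ/(cμ) = 18.59/26.37 = 0.7050
Stable ⇔ ρ < 1: YES
Spare capacity = cμ − λ = 26.37 − 18.59 = 7.78/hr

Final: ρ = 0.7050; stable; margin = 7.78/hr


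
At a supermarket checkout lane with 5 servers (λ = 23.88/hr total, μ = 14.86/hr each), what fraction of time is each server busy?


ρ = λ/(cμ) = 23.88/(5·14.86) = 23.88/74.30 = 0.3214

Final: 0.3214


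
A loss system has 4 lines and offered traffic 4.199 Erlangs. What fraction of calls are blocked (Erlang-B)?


B(c,a) = (a^c/c!) / Σ_{k=0}^{c} a^k/k!
a^4/4! = 12.953056
Σ terms (k=0..4): 1.00000 + 4.19900 + 8.81580 + 12.33918 + 12.95306 = 39.307039
B = 12.953056/39.307039 = 0.329535

Final: 0.329535


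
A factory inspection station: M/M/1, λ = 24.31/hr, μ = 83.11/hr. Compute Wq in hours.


ρ = 24.31/83.11 = 0.2925
Wq = ρ/(μ−λ) = 0.2925/(83.11 − 24.31) = 0.2925/58.80 = 0.004975 hr

Final: 0.004975 hr


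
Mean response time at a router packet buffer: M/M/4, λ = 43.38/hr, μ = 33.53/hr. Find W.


a = 1.2938; ρ = 0.3234; P₀ = 0.272914
Lq = P₀·a^c·ρ/(c!(1−ρ)²) = 0.02251
Wq = Lq/λ = 0.02251/43.38 = 0.0005190 hr
W = Wq + 1/μ = 0.0005190 + 0.02982 = 0.03034 hr

Final: 0.03034 hr


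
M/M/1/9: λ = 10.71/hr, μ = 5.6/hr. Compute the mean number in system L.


ρ = 10.71/5.6 = 1.9125
L = ρ[1 − (K+1)ρ^K + Kρ^(K+1)] / [(1−ρ)(1−ρ^(K+1))]
Numerator: 1.9125·(1 − 10·342.304804 + 9·654.657938) = 4723.632878
Denominator: (-0.9125)·(-653.657938) = 596.462868
L = 4723.632878/596.462868 = 7.9194

Final: 7.9194


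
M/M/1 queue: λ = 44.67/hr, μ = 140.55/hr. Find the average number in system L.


ρ = λ/μ = 44.67/140.55 = 0.3178
L = ρ/(1−ρ) = 0.3178/(1 − 0.3178) = 0.3178/0.6822 = 0.4659

Final: 0.4659


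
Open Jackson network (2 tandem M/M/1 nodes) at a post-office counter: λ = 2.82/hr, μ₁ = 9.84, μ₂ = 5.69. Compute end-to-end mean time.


Each node sees arrival rate λ = 2.82/hr (tandem ⇒ throughput preserved).
W₁ = 1/(μ₁−λ) = 1/(9.84−2.82) = 0.14245 hr
W₂ = 1/(μ₂−λ) = 1/(5.69−2.82) = 0.34843 hr
W_total = W₁ + W₂ = 0.14245 + 0.34843 = 0.49088 hr

Final: 0.49088 hr


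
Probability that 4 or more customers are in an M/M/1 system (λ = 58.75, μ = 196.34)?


ρ = 58.75/196.34 = 0.2992
P(N ≥ n) = ρ^n = 0.2992^4 = 0.008017

Final: 0.008017


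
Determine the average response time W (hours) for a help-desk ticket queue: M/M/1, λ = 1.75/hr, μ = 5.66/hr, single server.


W = 1/(μ−λ) = 1/(5.66 − 1.75) = 1/3.91 = 0.2558 hr

Final: 0.2558 hr


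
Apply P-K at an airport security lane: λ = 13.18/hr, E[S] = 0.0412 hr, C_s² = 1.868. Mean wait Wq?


ρ = λ·E[S] = 13.18·0.0412 = 0.5430
E[S²] = E[S]²(1+C_s²) = 0.0412²·(1+1.868) = 0.004868
Wq = λ·E[S²]/(2(1−ρ)) = 13.18·0.004868/(2·0.4570) = 0.07020 hr

Final: 0.07020 hr


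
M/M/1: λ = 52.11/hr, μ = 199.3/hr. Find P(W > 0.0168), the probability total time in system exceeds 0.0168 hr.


W ~ Exponential(μ−λ) for M/M/1.
μ − λ = 199.3 − 52.11 = 147.1900
P(W > t) = e^{−(μ−λ)t} = e^{−2.4728} = 0.084349

Final: 0.084349


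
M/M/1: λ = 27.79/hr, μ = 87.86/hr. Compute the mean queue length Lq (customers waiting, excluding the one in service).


ρ = 27.79/87.86 = 0.3163
Lq = ρ²/(1−ρ) = 0.1000/0.6837 = 0.1463

Final: 0.1463


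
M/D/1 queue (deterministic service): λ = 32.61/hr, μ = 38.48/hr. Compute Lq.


ρ = 32.61/38.48 = 0.8475
M/D/1: Lq = ρ²/(2(1−ρ)) = 0.7182/(2·0.1525) = 2.35396

Final: 2.35396


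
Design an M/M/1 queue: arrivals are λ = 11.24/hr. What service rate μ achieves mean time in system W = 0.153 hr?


W = 1/(μ−λ) ⇒ μ − λ = 1/W = 1/0.153 = 6.5359
μ = λ + 1/W = 11.24 + 6.5359 = 17.7759 per hr

Final: 17.7759 /hr


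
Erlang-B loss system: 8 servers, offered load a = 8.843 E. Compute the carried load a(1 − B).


B(8,8.843) = 0.281020 (Erlang-B)
Carried load = a(1 − B) = 8.843·(1 − 0.281020) = 8.843·0.718980 = 6.3579 E

Final: 6.3579 Erlangs


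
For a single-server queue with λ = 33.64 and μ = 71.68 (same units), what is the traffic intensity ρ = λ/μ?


ρ = λ/μ = 33.64/71.68 = 0.4693

Final: 0.4693


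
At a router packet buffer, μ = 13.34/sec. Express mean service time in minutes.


Mean service time = 1/μ = 1/13.34 second = 0.07496 second
In minutes: 0.07496 × 0.0166667 = 0.001249 min

Final: 0.001249 min


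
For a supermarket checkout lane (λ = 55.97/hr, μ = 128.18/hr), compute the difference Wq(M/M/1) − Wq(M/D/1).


ρ = 55.97/128.18 = 0.4367
Wq(M/M/1) = ρ/(μ−λ) = 0.4367/72.21 = 0.006047 hr
Wq(M/D/1) = ρ/(2(μ−λ)) = 0.003023 hr
Savings = 0.006047 − 0.003023 = 0.003023 hr

Final: 0.003023 hr


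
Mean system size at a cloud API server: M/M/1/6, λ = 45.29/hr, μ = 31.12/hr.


ρ = 45.29/31.12 = 1.4553
L = ρ[1 − (K+1)ρ^K + Kρ^(K+1)] / [(1−ρ)(1−ρ^(K+1))]
Numerator: 1.4553·(1 − 7·9.501155 + 6·13.827355) = 25.404385
Denominator: (-0.4553)·(-12.827355) = 5.840733
L = 25.404385/5.840733 = 4.3495

Final: 4.3495


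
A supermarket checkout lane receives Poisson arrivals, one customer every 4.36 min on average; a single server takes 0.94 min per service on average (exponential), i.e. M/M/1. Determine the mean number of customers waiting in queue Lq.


λ = 60/4.36 = 13.7615 /hr
μ = 60/0.94 = 63.8298 /hr
ρ = λ/μ = 13.7615/63.8298 = 0.2156
Lq = ρ²/(1−ρ) = 0.04648/0.7844 = 0.05926

Final: 0.05926


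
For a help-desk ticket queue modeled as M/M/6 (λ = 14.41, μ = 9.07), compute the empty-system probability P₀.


a = λ/μ = 14.41/9.07 = 1.5888; ρ = a/c = 0.2648
Σ_{k=0}^{5} a^k/k! (terms k=0..5) = 1.00000 + 1.58875 + 1.26207 + 0.66837 + 0.26547 + 0.08435 = 4.86902
Tail: a^6/(6!(1−ρ)) = 16.08200/(720·0.7352) = 0.03038
P₀ = 1/(4.86902 + 0.03038) = 1/4.89940 = 0.204107

Final: 0.204107


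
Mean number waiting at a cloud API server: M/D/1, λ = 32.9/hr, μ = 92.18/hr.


ρ = 32.9/92.18 = 0.3569
M/D/1: Lq = ρ²/(2(1−ρ)) = 0.1274/(2·0.6431) = 0.09904

Final: 0.09904


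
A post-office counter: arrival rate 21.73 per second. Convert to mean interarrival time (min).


Mean interarrival time = 1/λ = 1/21.73 second = 0.04602 second
In minutes: 0.04602 × 0.0166667 = 0.0007670 min

Final: 0.0007670 min


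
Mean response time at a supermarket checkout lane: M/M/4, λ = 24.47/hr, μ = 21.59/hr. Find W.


a = 1.1334; ρ = 0.2833; P₀ = 0.321101
Lq = P₀·a^c·ρ/(c!(1−ρ)²) = 0.01218
Wq = Lq/λ = 0.01218/24.47 = 0.0004978 hr
W = Wq + 1/μ = 0.0004978 + 0.04632 = 0.04682 hr

Final: 0.04682 hr


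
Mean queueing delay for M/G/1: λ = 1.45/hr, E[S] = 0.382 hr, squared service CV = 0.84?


ρ = λ·E[S] = 1.45·0.382 = 0.5539
E[S²] = E[S]²(1+C_s²) = 0.382²·(1+0.84) = 0.268500
Wq = λ·E[S²]/(2(1−ρ)) = 1.45·0.268500/(2·0.4461) = 0.43637 hr

Final: 0.43637 hr


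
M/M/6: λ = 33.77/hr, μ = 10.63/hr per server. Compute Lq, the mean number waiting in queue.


a = λ/μ = 3.1769; ρ = a/6 = 0.5295
P₀ = 0.040747
Lq = P₀·a^c·ρ / (c!·(1−ρ)²) = 0.040747·1027.98500·0.5295/(720·0.22139)
= 0.13913

Final: 0.13913


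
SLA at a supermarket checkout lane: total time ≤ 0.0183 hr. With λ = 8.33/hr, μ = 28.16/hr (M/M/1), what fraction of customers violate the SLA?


W ~ Exponential(μ−λ) for M/M/1.
μ − λ = 28.16 − 8.33 = 19.8300
P(W > t) = e^{−(μ−λ)t} = e^{−0.3629} = 0.695664

Final: 0.695664


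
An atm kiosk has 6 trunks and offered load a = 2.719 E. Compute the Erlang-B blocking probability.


B(c,a) = (a^c/c!) / Σ_{k=0}^{c} a^k/k!
a^6/6! = 0.561207
Σ terms (k=0..6): 1.00000 + 2.71900 + 3.69648 + 3.35024 + 2.27733 + 1.23841 + 0.56121 = 14.842670
B = 0.561207/14.842670 = 0.037810

Final: 0.037810
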